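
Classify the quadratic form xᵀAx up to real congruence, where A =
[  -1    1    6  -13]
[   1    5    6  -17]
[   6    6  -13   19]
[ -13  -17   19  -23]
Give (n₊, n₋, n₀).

step 0: pivot -1 → sign −
step 1: pivot 6 → sign +
step 2: pivot -1 → sign −
step 3: pivot -3 → sign −
signature = (1, 3, 0)

Answer: (1, 3, 0)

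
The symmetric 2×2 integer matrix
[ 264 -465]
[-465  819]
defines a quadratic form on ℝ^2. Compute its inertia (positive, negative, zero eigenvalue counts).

step 0: pivot 264 → sign +
step 1: pivot -3/88 → sign −
signature = (1, 1, 0)

Answer: (1, 1, 0)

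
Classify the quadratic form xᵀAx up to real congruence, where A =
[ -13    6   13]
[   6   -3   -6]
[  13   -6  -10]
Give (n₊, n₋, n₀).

Answer: (1, 2, 0)

Derivation:
step 0: pivot -13 → sign −
step 1: pivot -3/13 → sign −
step 2: pivot 3 → sign +
signature = (1, 2, 0)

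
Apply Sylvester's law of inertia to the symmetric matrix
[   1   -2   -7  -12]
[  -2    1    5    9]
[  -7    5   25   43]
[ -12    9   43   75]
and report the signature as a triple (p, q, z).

Answer: (3, 1, 0)

Derivation:
step 0: pivot 1 → sign +
step 1: pivot -3 → sign −
step 2: pivot 3 → sign +
step 3: pivot 2/3 → sign +
signature = (3, 1, 0)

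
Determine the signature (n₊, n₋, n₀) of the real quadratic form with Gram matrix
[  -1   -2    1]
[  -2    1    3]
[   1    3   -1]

Answer: (1, 2, 0)

Derivation:
step 0: pivot -1 → sign −
step 1: pivot 5 → sign +
step 2: pivot -1/5 → sign −
signature = (1, 2, 0)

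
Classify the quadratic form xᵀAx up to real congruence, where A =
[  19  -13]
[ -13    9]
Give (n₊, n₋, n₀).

step 0: pivot 19 → sign +
step 1: pivot 2/19 → sign +
signature = (2, 0, 0)

Answer: (2, 0, 0)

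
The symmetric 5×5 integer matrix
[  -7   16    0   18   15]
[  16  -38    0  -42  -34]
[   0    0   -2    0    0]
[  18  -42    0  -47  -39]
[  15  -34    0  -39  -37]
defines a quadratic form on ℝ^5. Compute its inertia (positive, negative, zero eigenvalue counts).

step 0: pivot -7 → sign −
step 1: pivot -10/7 → sign −
step 2: pivot -2 → sign −
step 3: pivot -1/5 → sign −
step 4: pivot -3 → sign −
signature = (0, 5, 0)

Answer: (0, 5, 0)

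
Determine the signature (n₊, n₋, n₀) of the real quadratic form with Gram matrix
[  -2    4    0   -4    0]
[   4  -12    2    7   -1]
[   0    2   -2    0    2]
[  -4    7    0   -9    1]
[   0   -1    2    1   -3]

step 0: pivot -2 → sign −
step 1: pivot -4 → sign −
step 2: pivot -1 → sign −
step 3: pivot -1/2 → sign −
step 4: row/col 4 already zero → sign 0
signature = (0, 4, 1)

Answer: (0, 4, 1)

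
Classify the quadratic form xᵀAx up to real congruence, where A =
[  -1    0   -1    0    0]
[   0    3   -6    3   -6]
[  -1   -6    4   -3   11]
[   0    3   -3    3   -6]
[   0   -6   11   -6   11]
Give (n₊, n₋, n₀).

step 0: pivot -1 → sign −
step 1: pivot 3 → sign +
step 2: pivot -7 → sign −
step 3: pivot 9/7 → sign +
step 4: pivot -1 → sign −
signature = (2, 3, 0)

Answer: (2, 3, 0)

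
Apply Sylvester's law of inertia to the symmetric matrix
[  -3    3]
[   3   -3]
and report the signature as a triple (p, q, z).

step 0: pivot -3 → sign −
step 1: row/col 1 already zero → sign 0
signature = (0, 1, 1)

Answer: (0, 1, 1)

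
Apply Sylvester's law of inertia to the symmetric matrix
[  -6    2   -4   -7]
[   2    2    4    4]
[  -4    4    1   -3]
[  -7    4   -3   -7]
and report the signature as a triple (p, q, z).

step 0: pivot -6 → sign −
step 1: pivot 8/3 → sign +
step 2: pivot 1 → sign +
step 3: pivot 1/8 → sign +
signature = (3, 1, 0)

Answer: (3, 1, 0)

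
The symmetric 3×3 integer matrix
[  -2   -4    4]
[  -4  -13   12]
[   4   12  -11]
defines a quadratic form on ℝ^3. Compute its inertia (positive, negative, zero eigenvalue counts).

step 0: pivot -2 → sign −
step 1: pivot -5 → sign −
step 2: pivot 1/5 → sign +
signature = (1, 2, 0)

Answer: (1, 2, 0)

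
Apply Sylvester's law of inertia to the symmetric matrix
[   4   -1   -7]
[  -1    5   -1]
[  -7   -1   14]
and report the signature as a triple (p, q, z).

step 0: pivot 4 → sign +
step 1: pivot 19/4 → sign +
step 2: pivot 3/19 → sign +
signature = (3, 0, 0)

Answer: (3, 0, 0)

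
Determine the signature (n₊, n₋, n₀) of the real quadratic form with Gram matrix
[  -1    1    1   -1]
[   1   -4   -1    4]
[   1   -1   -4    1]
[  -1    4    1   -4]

step 0: pivot -1 → sign −
step 1: pivot -3 → sign −
step 2: pivot -3 → sign −
step 3: row/col 3 already zero → sign 0
signature = (0, 3, 1)

Answer: (0, 3, 1)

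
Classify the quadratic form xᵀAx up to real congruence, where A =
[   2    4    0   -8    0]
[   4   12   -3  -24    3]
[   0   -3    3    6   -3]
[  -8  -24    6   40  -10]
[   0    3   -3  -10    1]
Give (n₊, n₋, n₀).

step 0: pivot 2 → sign +
step 1: pivot 4 → sign +
step 2: pivot 3/4 → sign +
step 3: pivot -8 → sign −
step 4: row/col 4 already zero → sign 0
signature = (3, 1, 1)

Answer: (3, 1, 1)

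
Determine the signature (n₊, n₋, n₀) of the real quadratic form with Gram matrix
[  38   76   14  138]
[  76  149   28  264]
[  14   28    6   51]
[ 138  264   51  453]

step 0: pivot 38 → sign +
step 1: pivot -3 → sign −
step 2: pivot 16/19 → sign +
step 3: pivot -3/16 → sign −
signature = (2, 2, 0)

Answer: (2, 2, 0)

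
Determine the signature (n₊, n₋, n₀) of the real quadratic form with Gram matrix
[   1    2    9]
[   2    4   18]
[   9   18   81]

step 0: pivot 1 → sign +
step 1: row/col 1 already zero → sign 0
step 2: row/col 2 already zero → sign 0
signature = (1, 0, 2)

Answer: (1, 0, 2)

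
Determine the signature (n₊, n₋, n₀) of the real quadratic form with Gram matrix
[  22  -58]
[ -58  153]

Answer: (2, 0, 0)

Derivation:
step 0: pivot 22 → sign +
step 1: pivot 1/11 → sign +
signature = (2, 0, 0)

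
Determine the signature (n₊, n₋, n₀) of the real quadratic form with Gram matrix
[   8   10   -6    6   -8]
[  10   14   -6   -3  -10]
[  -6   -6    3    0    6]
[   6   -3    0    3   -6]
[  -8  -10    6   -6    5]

Answer: (2, 2, 1)

Derivation:
step 0: pivot 8 → sign +
step 1: pivot 3/2 → sign +
step 2: pivot -3 → sign −
step 3: pivot -3 → sign −
step 4: row/col 4 already zero → sign 0
signature = (2, 2, 1)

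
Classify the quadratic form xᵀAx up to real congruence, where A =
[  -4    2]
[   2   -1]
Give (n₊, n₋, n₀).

Answer: (0, 1, 1)

Derivation:
step 0: pivot -4 → sign −
step 1: row/col 1 already zero → sign 0
signature = (0, 1, 1)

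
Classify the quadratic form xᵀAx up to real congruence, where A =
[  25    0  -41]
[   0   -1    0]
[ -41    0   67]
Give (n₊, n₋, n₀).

step 0: pivot 25 → sign +
step 1: pivot -1 → sign −
step 2: pivot -6/25 → sign −
signature = (1, 2, 0)

Answer: (1, 2, 0)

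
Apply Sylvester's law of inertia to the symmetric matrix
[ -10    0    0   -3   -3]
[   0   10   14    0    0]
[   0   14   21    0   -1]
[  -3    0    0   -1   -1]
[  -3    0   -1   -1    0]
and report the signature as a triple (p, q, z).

step 0: pivot -10 → sign −
step 1: pivot 10 → sign +
step 2: pivot 7/5 → sign +
step 3: pivot -1/10 → sign −
step 4: pivot 2/7 → sign +
signature = (3, 2, 0)

Answer: (3, 2, 0)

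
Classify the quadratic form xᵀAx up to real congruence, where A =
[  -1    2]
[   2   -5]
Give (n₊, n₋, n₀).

step 0: pivot -1 → sign −
step 1: pivot -1 → sign −
signature = (0, 2, 0)

Answer: (0, 2, 0)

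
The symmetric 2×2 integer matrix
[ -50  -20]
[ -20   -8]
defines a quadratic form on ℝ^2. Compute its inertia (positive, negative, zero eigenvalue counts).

step 0: pivot -50 → sign −
step 1: row/col 1 already zero → sign 0
signature = (0, 1, 1)

Answer: (0, 1, 1)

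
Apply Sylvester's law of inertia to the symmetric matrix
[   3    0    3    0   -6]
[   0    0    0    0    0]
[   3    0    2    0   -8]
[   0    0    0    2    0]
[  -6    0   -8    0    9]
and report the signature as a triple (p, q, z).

step 0: pivot 3 → sign +
step 1: pivot -1 → sign −
step 2: pivot 2 → sign +
step 3: pivot 1 → sign +
step 4: row/col 4 already zero → sign 0
signature = (3, 1, 1)

Answer: (3, 1, 1)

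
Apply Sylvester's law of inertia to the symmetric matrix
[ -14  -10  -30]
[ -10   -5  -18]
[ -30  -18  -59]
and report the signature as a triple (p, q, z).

step 0: pivot -14 → sign −
step 1: pivot 15/7 → sign +
step 2: pivot -1/5 → sign −
signature = (1, 2, 0)

Answer: (1, 2, 0)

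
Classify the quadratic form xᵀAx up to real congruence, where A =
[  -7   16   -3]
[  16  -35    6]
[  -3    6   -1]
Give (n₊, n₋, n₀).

Answer: (1, 2, 0)

Derivation:
step 0: pivot -7 → sign −
step 1: pivot 11/7 → sign +
step 2: pivot -2/11 → sign −
signature = (1, 2, 0)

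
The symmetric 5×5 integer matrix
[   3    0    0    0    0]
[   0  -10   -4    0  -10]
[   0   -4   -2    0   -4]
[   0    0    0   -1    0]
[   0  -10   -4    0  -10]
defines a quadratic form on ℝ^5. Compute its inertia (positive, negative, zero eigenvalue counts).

step 0: pivot 3 → sign +
step 1: pivot -10 → sign −
step 2: pivot -2/5 → sign −
step 3: pivot -1 → sign −
step 4: row/col 4 already zero → sign 0
signature = (1, 3, 1)

Answer: (1, 3, 1)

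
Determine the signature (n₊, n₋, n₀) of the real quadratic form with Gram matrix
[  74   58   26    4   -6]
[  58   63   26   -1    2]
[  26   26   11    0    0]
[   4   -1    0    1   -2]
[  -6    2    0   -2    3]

step 0: pivot 74 → sign +
step 1: pivot 649/37 → sign +
step 2: pivot 41/649 → sign +
step 3: pivot -12/41 → sign −
step 4: row/col 4 already zero → sign 0
signature = (3, 1, 1)

Answer: (3, 1, 1)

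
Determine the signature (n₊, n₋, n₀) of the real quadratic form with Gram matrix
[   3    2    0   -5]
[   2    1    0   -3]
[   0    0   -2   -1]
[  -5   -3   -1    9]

step 0: pivot 3 → sign +
step 1: pivot -1/3 → sign −
step 2: pivot -2 → sign −
step 3: pivot 3/2 → sign +
signature = (2, 2, 0)

Answer: (2, 2, 0)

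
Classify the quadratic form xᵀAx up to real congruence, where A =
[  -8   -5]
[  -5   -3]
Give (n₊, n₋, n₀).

Answer: (1, 1, 0)

Derivation:
step 0: pivot -8 → sign −
step 1: pivot 1/8 → sign +
signature = (1, 1, 0)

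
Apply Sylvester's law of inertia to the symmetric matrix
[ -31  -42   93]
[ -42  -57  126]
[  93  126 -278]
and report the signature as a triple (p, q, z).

step 0: pivot -31 → sign −
step 1: pivot -3/31 → sign −
step 2: pivot 1 → sign +
signature = (1, 2, 0)

Answer: (1, 2, 0)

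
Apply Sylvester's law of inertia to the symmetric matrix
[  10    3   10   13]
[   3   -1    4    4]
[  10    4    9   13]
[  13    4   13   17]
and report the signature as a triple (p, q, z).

Answer: (2, 2, 0)

Derivation:
step 0: pivot 10 → sign +
step 1: pivot -19/10 → sign −
step 2: pivot -9/19 → sign −
step 3: pivot 1/9 → sign +
signature = (2, 2, 0)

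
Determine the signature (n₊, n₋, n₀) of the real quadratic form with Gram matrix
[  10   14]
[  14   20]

step 0: pivot 10 → sign +
step 1: pivot 2/5 → sign +
signature = (2, 0, 0)

Answer: (2, 0, 0)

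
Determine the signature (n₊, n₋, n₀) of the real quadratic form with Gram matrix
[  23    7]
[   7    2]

Answer: (1, 1, 0)

Derivation:
step 0: pivot 23 → sign +
step 1: pivot -3/23 → sign −
signature = (1, 1, 0)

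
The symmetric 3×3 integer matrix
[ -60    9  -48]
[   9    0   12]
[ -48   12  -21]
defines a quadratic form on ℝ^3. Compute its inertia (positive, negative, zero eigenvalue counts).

Answer: (2, 1, 0)

Derivation:
step 0: pivot -60 → sign −
step 1: pivot 27/20 → sign +
step 2: pivot 1/3 → sign +
signature = (2, 1, 0)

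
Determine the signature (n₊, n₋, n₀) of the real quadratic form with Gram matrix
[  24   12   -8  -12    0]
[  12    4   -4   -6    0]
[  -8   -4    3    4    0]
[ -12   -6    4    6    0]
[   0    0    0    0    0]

step 0: pivot 24 → sign +
step 1: pivot -2 → sign −
step 2: pivot 1/3 → sign +
step 3: row/col 3 already zero → sign 0
step 4: row/col 4 already zero → sign 0
signature = (2, 1, 2)

Answer: (2, 1, 2)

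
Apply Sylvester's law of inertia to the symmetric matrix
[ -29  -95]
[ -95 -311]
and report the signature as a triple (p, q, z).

step 0: pivot -29 → sign −
step 1: pivot 6/29 → sign +
signature = (1, 1, 0)

Answer: (1, 1, 0)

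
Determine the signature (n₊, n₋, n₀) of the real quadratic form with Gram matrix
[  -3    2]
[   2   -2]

step 0: pivot -3 → sign −
step 1: pivot -2/3 → sign −
signature = (0, 2, 0)

Answer: (0, 2, 0)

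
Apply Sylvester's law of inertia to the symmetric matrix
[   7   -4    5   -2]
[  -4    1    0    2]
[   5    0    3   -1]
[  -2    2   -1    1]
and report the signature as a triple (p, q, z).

Answer: (3, 1, 0)

Derivation:
step 0: pivot 7 → sign +
step 1: pivot -9/7 → sign −
step 2: pivot 52/9 → sign +
step 3: pivot 3/52 → sign +
signature = (3, 1, 0)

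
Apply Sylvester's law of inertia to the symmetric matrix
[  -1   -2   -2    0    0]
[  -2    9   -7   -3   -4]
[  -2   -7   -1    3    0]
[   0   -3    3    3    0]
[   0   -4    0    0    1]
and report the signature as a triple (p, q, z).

step 0: pivot -1 → sign −
step 1: pivot 13 → sign +
step 2: pivot 30/13 → sign +
step 3: pivot -3/5 → sign −
step 4: row/col 4 already zero → sign 0
signature = (2, 2, 1)

Answer: (2, 2, 1)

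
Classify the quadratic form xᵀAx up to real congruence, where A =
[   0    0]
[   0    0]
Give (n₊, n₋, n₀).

Answer: (0, 0, 2)

Derivation:
step 0: row/col 0 already zero → sign 0
step 1: row/col 1 already zero → sign 0
signature = (0, 0, 2)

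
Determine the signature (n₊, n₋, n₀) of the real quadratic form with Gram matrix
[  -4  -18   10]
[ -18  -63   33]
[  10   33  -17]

step 0: pivot -4 → sign −
step 1: pivot 18 → sign +
step 2: row/col 2 already zero → sign 0
signature = (1, 1, 1)

Answer: (1, 1, 1)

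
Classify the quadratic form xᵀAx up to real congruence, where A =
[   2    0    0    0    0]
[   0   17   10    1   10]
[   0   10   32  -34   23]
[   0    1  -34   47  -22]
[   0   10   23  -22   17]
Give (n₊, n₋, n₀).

step 0: pivot 2 → sign +
step 1: pivot 17 → sign +
step 2: pivot 444/17 → sign +
step 3: pivot 42/37 → sign +
step 4: pivot -3/28 → sign −
signature = (4, 1, 0)

Answer: (4, 1, 0)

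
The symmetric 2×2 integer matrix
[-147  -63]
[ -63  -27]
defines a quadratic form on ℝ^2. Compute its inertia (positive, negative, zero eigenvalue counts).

step 0: pivot -147 → sign −
step 1: row/col 1 already zero → sign 0
signature = (0, 1, 1)

Answer: (0, 1, 1)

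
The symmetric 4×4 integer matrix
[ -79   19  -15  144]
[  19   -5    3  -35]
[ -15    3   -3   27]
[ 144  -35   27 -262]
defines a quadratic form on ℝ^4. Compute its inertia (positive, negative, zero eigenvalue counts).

Answer: (2, 2, 0)

Derivation:
step 0: pivot -79 → sign −
step 1: pivot -34/79 → sign −
step 2: pivot 12/17 → sign +
step 3: pivot 3/4 → sign +
signature = (2, 2, 0)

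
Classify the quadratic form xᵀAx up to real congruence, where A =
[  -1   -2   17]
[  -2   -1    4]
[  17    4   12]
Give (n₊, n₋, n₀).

step 0: pivot -1 → sign −
step 1: pivot 3 → sign +
step 2: pivot 1 → sign +
signature = (2, 1, 0)

Answer: (2, 1, 0)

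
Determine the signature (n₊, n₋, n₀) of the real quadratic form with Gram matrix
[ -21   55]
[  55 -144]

step 0: pivot -21 → sign −
step 1: pivot 1/21 → sign +
signature = (1, 1, 0)

Answer: (1, 1, 0)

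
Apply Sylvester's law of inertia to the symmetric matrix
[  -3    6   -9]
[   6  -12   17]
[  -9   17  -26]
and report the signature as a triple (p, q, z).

step 0: pivot -3 → sign −
step 1: pivot 1 → sign +
step 2: pivot -1 → sign −
signature = (1, 2, 0)

Answer: (1, 2, 0)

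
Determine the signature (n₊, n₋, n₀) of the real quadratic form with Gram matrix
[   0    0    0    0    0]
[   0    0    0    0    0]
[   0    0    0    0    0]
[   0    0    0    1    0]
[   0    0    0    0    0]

step 0: pivot 1 → sign +
step 1: row/col 1 already zero → sign 0
step 2: row/col 2 already zero → sign 0
step 3: row/col 3 already zero → sign 0
step 4: row/col 4 already zero → sign 0
signature = (1, 0, 4)

Answer: (1, 0, 4)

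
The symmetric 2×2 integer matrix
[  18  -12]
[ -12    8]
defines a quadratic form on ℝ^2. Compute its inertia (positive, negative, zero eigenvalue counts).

Answer: (1, 0, 1)

Derivation:
step 0: pivot 18 → sign +
step 1: row/col 1 already zero → sign 0
signature = (1, 0, 1)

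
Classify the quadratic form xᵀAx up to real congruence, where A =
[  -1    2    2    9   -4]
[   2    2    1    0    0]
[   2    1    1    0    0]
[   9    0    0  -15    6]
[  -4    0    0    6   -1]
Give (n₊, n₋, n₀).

Answer: (4, 1, 0)

Derivation:
step 0: pivot -1 → sign −
step 1: pivot 6 → sign +
step 2: pivot 5/6 → sign +
step 3: pivot 6/5 → sign +
step 4: pivot 1 → sign +
signature = (4, 1, 0)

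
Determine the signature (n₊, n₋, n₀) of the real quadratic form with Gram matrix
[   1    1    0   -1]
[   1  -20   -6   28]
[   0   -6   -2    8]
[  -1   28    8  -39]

Answer: (2, 2, 0)

Derivation:
step 0: pivot 1 → sign +
step 1: pivot -21 → sign −
step 2: pivot -2/7 → sign −
step 3: pivot 1/3 → sign +
signature = (2, 2, 0)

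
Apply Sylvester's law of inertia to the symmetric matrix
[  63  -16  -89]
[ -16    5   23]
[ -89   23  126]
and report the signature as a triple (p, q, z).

step 0: pivot 63 → sign +
step 1: pivot 59/63 → sign +
step 2: pivot 6/59 → sign +
signature = (3, 0, 0)

Answer: (3, 0, 0)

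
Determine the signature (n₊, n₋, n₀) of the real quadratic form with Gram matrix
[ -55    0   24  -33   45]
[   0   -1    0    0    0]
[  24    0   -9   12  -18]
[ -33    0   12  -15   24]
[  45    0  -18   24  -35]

step 0: pivot -55 → sign −
step 1: pivot -1 → sign −
step 2: pivot 81/55 → sign +
step 3: pivot 8/9 → sign +
step 4: pivot -1/8 → sign −
signature = (2, 3, 0)

Answer: (2, 3, 0)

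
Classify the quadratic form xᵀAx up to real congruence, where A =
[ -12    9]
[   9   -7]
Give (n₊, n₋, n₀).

step 0: pivot -12 → sign −
step 1: pivot -1/4 → sign −
signature = (0, 2, 0)

Answer: (0, 2, 0)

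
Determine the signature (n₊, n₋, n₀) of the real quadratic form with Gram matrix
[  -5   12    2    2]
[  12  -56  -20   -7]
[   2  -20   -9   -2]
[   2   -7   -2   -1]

step 0: pivot -5 → sign −
step 1: pivot -136/5 → sign −
step 2: pivot 5/17 → sign +
step 3: pivot -1/40 → sign −
signature = (1, 3, 0)

Answer: (1, 3, 0)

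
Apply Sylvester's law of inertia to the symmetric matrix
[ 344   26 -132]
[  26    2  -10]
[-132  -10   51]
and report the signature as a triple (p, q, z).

Answer: (3, 0, 0)

Derivation:
step 0: pivot 344 → sign +
step 1: pivot 3/86 → sign +
step 2: pivot 1/3 → sign +
signature = (3, 0, 0)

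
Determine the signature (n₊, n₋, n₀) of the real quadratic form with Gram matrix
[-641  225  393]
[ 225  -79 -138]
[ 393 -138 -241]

Answer: (1, 2, 0)

Derivation:
step 0: pivot -641 → sign −
step 1: pivot -14/641 → sign −
step 2: pivot 1/14 → sign +
signature = (1, 2, 0)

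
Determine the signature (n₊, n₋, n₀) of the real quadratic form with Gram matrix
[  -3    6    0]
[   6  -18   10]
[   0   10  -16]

step 0: pivot -3 → sign −
step 1: pivot -6 → sign −
step 2: pivot 2/3 → sign +
signature = (1, 2, 0)

Answer: (1, 2, 0)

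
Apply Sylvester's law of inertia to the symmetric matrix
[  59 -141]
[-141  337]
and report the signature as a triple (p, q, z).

step 0: pivot 59 → sign +
step 1: pivot 2/59 → sign +
signature = (2, 0, 0)

Answer: (2, 0, 0)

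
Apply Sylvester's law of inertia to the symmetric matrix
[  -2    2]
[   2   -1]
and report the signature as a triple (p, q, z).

step 0: pivot -2 → sign −
step 1: pivot 1 → sign +
signature = (1, 1, 0)

Answer: (1, 1, 0)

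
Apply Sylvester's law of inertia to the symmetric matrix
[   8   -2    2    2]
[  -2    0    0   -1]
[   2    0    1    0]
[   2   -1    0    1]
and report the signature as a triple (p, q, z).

step 0: pivot 8 → sign +
step 1: pivot -1/2 → sign −
step 2: pivot 1 → sign +
step 3: row/col 3 already zero → sign 0
signature = (2, 1, 1)

Answer: (2, 1, 1)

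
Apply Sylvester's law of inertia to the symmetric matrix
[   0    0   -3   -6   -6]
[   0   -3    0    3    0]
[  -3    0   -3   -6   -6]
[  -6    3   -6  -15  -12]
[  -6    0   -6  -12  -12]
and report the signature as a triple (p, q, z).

Answer: (1, 2, 2)

Derivation:
step 0: pivot -3 → sign −
step 1: pivot -3 → sign −
step 2: pivot 3 → sign +
step 3: row/col 3 already zero → sign 0
step 4: row/col 4 already zero → sign 0
signature = (1, 2, 2)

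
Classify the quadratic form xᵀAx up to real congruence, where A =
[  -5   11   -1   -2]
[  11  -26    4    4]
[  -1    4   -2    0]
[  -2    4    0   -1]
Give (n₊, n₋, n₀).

step 0: pivot -5 → sign −
step 1: pivot -9/5 → sign −
step 2: pivot -1/9 → sign −
step 3: row/col 3 already zero → sign 0
signature = (0, 3, 1)

Answer: (0, 3, 1)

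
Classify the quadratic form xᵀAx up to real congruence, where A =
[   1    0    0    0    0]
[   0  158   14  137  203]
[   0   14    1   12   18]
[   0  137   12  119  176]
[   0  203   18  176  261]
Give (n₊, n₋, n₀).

Answer: (4, 1, 0)

Derivation:
step 0: pivot 1 → sign +
step 1: pivot 158 → sign +
step 2: pivot -19/79 → sign −
step 3: pivot 11/38 → sign +
step 4: pivot 2/11 → sign +
signature = (4, 1, 0)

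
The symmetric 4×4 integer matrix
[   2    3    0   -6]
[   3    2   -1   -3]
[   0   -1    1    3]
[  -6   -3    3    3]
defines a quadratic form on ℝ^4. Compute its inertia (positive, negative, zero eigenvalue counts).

Answer: (2, 2, 0)

Derivation:
step 0: pivot 2 → sign +
step 1: pivot -5/2 → sign −
step 2: pivot 7/5 → sign +
step 3: pivot -6/7 → sign −
signature = (2, 2, 0)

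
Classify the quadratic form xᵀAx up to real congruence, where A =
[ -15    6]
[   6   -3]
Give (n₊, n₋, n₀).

Answer: (0, 2, 0)

Derivation:
step 0: pivot -15 → sign −
step 1: pivot -3/5 → sign −
signature = (0, 2, 0)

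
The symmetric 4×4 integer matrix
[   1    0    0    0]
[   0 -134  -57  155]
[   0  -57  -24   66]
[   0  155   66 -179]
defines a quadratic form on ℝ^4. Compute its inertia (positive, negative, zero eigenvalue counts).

step 0: pivot 1 → sign +
step 1: pivot -134 → sign −
step 2: pivot 33/134 → sign +
step 3: pivot 3/11 → sign +
signature = (3, 1, 0)

Answer: (3, 1, 0)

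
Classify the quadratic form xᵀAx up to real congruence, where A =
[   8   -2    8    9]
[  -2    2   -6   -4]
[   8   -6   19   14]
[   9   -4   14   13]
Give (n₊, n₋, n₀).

step 0: pivot 8 → sign +
step 1: pivot 3/2 → sign +
step 2: pivot 1/3 → sign +
step 3: pivot 1/2 → sign +
signature = (4, 0, 0)

Answer: (4, 0, 0)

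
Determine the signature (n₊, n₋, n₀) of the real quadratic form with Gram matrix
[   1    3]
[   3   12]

Answer: (2, 0, 0)

Derivation:
step 0: pivot 1 → sign +
step 1: pivot 3 → sign +
signature = (2, 0, 0)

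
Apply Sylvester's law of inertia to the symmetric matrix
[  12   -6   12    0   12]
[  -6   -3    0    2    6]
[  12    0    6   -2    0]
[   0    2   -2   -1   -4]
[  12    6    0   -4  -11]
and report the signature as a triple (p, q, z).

step 0: pivot 12 → sign +
step 1: pivot -6 → sign −
step 2: pivot -1/3 → sign −
step 3: pivot 1 → sign +
step 4: row/col 4 already zero → sign 0
signature = (2, 2, 1)

Answer: (2, 2, 1)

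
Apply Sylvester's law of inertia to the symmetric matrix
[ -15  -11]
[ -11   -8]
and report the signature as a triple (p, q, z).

step 0: pivot -15 → sign −
step 1: pivot 1/15 → sign +
signature = (1, 1, 0)

Answer: (1, 1, 0)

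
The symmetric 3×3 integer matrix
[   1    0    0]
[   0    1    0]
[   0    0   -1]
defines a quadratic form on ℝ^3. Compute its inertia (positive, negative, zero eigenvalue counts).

Answer: (2, 1, 0)

Derivation:
step 0: pivot 1 → sign +
step 1: pivot 1 → sign +
step 2: pivot -1 → sign −
signature = (2, 1, 0)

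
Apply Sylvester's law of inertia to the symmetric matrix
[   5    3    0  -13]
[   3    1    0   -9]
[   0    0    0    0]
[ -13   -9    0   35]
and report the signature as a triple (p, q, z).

step 0: pivot 5 → sign +
step 1: pivot -4/5 → sign −
step 2: pivot 3 → sign +
step 3: row/col 3 already zero → sign 0
signature = (2, 1, 1)

Answer: (2, 1, 1)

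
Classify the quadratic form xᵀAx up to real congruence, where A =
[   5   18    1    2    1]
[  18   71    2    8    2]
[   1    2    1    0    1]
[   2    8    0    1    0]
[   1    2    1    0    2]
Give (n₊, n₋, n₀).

Answer: (4, 0, 1)

Derivation:
step 0: pivot 5 → sign +
step 1: pivot 31/5 → sign +
step 2: pivot 12/31 → sign +
step 3: pivot 1 → sign +
step 4: row/col 4 already zero → sign 0
signature = (4, 0, 1)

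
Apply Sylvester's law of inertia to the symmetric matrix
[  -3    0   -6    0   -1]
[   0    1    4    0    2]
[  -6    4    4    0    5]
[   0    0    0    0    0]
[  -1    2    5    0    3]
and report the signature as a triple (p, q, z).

Answer: (2, 2, 1)

Derivation:
step 0: pivot -3 → sign −
step 1: pivot 1 → sign +
step 2: pivot -2/3 → sign −
step 3: pivot 3/2 → sign +
step 4: row/col 4 already zero → sign 0
signature = (2, 2, 1)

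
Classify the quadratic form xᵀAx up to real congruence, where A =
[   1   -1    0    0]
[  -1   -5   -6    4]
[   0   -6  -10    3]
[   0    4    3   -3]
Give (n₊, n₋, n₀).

Answer: (1, 3, 0)

Derivation:
step 0: pivot 1 → sign +
step 1: pivot -6 → sign −
step 2: pivot -4 → sign −
step 3: pivot -1/12 → sign −
signature = (1, 3, 0)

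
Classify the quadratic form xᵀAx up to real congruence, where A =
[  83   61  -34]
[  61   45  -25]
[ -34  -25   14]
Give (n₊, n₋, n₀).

Answer: (3, 0, 0)

Derivation:
step 0: pivot 83 → sign +
step 1: pivot 14/83 → sign +
step 2: pivot 1/14 → sign +
signature = (3, 0, 0)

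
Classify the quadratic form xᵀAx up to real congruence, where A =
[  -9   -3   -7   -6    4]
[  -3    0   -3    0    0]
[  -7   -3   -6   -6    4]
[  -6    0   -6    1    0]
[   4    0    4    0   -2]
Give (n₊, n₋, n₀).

Answer: (2, 3, 0)

Derivation:
step 0: pivot -9 → sign −
step 1: pivot 1 → sign +
step 2: pivot -1 → sign −
step 3: pivot 1 → sign +
step 4: pivot -2 → sign −
signature = (2, 3, 0)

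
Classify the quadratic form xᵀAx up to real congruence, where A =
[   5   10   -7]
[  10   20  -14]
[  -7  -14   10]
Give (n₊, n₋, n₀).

Answer: (2, 0, 1)

Derivation:
step 0: pivot 5 → sign +
step 1: pivot 1/5 → sign +
step 2: row/col 2 already zero → sign 0
signature = (2, 0, 1)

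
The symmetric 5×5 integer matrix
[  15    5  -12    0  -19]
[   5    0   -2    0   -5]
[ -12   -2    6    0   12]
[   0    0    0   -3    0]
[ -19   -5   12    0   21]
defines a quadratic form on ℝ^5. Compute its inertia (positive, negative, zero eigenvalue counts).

step 0: pivot 15 → sign +
step 1: pivot -5/3 → sign −
step 2: pivot -6/5 → sign −
step 3: pivot -3 → sign −
step 4: pivot 2/15 → sign +
signature = (2, 3, 0)

Answer: (2, 3, 0)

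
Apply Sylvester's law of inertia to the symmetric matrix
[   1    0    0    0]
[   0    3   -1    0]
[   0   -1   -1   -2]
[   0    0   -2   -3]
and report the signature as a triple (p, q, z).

step 0: pivot 1 → sign +
step 1: pivot 3 → sign +
step 2: pivot -4/3 → sign −
step 3: row/col 3 already zero → sign 0
signature = (2, 1, 1)

Answer: (2, 1, 1)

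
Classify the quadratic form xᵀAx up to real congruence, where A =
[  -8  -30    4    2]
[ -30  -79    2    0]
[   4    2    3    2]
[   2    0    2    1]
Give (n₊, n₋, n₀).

step 0: pivot -8 → sign −
step 1: pivot 67/2 → sign +
step 2: pivot -3/67 → sign −
step 3: row/col 3 already zero → sign 0
signature = (1, 2, 1)

Answer: (1, 2, 1)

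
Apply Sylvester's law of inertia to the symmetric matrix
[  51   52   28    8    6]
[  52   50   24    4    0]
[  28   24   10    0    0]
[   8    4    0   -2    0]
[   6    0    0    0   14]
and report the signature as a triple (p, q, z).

step 0: pivot 51 → sign +
step 1: pivot -154/51 → sign −
step 2: pivot 114/77 → sign +
step 3: pivot 2/19 → sign +
step 4: pivot 2 → sign +
signature = (4, 1, 0)

Answer: (4, 1, 0)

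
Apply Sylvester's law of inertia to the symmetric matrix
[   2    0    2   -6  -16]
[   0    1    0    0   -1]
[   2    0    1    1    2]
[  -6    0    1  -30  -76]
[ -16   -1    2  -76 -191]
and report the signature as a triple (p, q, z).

step 0: pivot 2 → sign +
step 1: pivot 1 → sign +
step 2: pivot -1 → sign −
step 3: pivot 1 → sign +
step 4: row/col 4 already zero → sign 0
signature = (3, 1, 1)

Answer: (3, 1, 1)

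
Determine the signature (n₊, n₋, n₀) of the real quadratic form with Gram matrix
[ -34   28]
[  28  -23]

Answer: (1, 1, 0)

Derivation:
step 0: pivot -34 → sign −
step 1: pivot 1/17 → sign +
signature = (1, 1, 0)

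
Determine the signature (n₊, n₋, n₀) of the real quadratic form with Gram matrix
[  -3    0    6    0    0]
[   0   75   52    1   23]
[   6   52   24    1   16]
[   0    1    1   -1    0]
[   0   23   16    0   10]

Answer: (3, 2, 0)

Derivation:
step 0: pivot -3 → sign −
step 1: pivot 75 → sign +
step 2: pivot -4/75 → sign −
step 3: pivot 3/4 → sign +
step 4: pivot 3 → sign +
signature = (3, 2, 0)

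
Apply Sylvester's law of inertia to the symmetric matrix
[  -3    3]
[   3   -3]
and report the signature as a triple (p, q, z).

Answer: (0, 1, 1)

Derivation:
step 0: pivot -3 → sign −
step 1: row/col 1 already zero → sign 0
signature = (0, 1, 1)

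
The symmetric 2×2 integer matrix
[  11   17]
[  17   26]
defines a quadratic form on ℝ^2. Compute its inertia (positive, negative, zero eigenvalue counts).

step 0: pivot 11 → sign +
step 1: pivot -3/11 → sign −
signature = (1, 1, 0)

Answer: (1, 1, 0)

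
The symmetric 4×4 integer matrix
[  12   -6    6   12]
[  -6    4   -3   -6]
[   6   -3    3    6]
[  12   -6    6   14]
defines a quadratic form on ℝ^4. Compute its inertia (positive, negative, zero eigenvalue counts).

Answer: (3, 0, 1)

Derivation:
step 0: pivot 12 → sign +
step 1: pivot 1 → sign +
step 2: pivot 2 → sign +
step 3: row/col 3 already zero → sign 0
signature = (3, 0, 1)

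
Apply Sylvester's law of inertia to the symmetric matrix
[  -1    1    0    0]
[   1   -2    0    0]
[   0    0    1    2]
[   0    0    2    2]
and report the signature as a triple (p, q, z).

Answer: (1, 3, 0)

Derivation:
step 0: pivot -1 → sign −
step 1: pivot -1 → sign −
step 2: pivot 1 → sign +
step 3: pivot -2 → sign −
signature = (1, 3, 0)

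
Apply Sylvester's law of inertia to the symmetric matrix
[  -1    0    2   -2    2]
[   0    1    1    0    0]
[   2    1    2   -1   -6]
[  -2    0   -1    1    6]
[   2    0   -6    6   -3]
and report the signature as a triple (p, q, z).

Answer: (3, 1, 1)

Derivation:
step 0: pivot -1 → sign −
step 1: pivot 1 → sign +
step 2: pivot 5 → sign +
step 3: pivot 1/5 → sign +
step 4: row/col 4 already zero → sign 0
signature = (3, 1, 1)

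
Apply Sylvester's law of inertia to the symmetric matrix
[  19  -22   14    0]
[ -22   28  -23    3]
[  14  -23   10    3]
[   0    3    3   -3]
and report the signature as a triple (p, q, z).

Answer: (3, 1, 0)

Derivation:
step 0: pivot 19 → sign +
step 1: pivot 48/19 → sign +
step 2: pivot -297/16 → sign −
step 3: pivot 1/33 → sign +
signature = (3, 1, 0)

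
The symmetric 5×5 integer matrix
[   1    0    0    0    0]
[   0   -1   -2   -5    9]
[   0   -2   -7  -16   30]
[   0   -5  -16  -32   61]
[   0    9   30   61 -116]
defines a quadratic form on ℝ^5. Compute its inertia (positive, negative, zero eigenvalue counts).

step 0: pivot 1 → sign +
step 1: pivot -1 → sign −
step 2: pivot -3 → sign −
step 3: pivot 5 → sign +
step 4: pivot 1/5 → sign +
signature = (3, 2, 0)

Answer: (3, 2, 0)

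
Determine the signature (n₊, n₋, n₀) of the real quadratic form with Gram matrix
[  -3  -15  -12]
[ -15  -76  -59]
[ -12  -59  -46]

Answer: (1, 2, 0)

Derivation:
step 0: pivot -3 → sign −
step 1: pivot -1 → sign −
step 2: pivot 3 → sign +
signature = (1, 2, 0)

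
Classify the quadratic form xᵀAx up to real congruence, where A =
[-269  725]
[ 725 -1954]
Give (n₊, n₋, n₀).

Answer: (0, 2, 0)

Derivation:
step 0: pivot -269 → sign −
step 1: pivot -1/269 → sign −
signature = (0, 2, 0)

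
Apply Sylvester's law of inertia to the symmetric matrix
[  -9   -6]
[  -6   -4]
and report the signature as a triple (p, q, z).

step 0: pivot -9 → sign −
step 1: row/col 1 already zero → sign 0
signature = (0, 1, 1)

Answer: (0, 1, 1)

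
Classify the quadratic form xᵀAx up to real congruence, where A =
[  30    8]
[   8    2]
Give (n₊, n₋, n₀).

step 0: pivot 30 → sign +
step 1: pivot -2/15 → sign −
signature = (1, 1, 0)

Answer: (1, 1, 0)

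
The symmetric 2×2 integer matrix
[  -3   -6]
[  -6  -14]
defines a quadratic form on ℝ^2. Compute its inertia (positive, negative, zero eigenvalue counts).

Answer: (0, 2, 0)

Derivation:
step 0: pivot -3 → sign −
step 1: pivot -2 → sign −
signature = (0, 2, 0)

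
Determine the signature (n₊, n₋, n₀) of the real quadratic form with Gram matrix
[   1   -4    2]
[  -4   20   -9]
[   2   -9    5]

step 0: pivot 1 → sign +
step 1: pivot 4 → sign +
step 2: pivot 3/4 → sign +
signature = (3, 0, 0)

Answer: (3, 0, 0)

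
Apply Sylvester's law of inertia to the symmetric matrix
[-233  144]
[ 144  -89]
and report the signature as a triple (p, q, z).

step 0: pivot -233 → sign −
step 1: pivot -1/233 → sign −
signature = (0, 2, 0)

Answer: (0, 2, 0)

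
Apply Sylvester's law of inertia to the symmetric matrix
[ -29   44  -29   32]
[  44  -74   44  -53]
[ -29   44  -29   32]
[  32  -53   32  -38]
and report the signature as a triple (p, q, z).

step 0: pivot -29 → sign −
step 1: pivot -210/29 → sign −
step 2: pivot 3/70 → sign +
step 3: row/col 3 already zero → sign 0
signature = (1, 2, 1)

Answer: (1, 2, 1)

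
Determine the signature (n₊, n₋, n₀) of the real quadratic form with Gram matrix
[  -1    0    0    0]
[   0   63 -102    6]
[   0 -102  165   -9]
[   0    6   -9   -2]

step 0: pivot -1 → sign −
step 1: pivot 63 → sign +
step 2: pivot -1/7 → sign −
step 3: pivot 1 → sign +
signature = (2, 2, 0)

Answer: (2, 2, 0)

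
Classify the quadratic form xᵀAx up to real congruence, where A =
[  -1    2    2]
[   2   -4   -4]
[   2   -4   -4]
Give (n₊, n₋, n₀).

step 0: pivot -1 → sign −
step 1: row/col 1 already zero → sign 0
step 2: row/col 2 already zero → sign 0
signature = (0, 1, 2)

Answer: (0, 1, 2)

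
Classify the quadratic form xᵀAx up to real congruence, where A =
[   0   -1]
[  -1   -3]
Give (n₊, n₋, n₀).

Answer: (1, 1, 0)

Derivation:
step 0: pivot -3 → sign −
step 1: pivot 1/3 → sign +
signature = (1, 1, 0)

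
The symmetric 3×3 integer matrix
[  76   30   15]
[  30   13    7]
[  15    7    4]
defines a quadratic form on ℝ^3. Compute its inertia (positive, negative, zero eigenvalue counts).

Answer: (3, 0, 0)

Derivation:
step 0: pivot 76 → sign +
step 1: pivot 22/19 → sign +
step 2: pivot 3/88 → sign +
signature = (3, 0, 0)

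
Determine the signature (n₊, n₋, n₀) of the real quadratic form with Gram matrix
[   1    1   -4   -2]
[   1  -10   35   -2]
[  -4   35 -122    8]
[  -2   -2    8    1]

Answer: (2, 2, 0)

Derivation:
step 0: pivot 1 → sign +
step 1: pivot -11 → sign −
step 2: pivot 3/11 → sign +
step 3: pivot -3 → sign −
signature = (2, 2, 0)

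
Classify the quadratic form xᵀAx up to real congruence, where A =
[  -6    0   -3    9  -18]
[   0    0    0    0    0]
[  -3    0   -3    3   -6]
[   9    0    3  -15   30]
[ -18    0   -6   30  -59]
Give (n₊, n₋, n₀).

Answer: (1, 2, 2)

Derivation:
step 0: pivot -6 → sign −
step 1: pivot -3/2 → sign −
step 2: pivot 1 → sign +
step 3: row/col 3 already zero → sign 0
step 4: row/col 4 already zero → sign 0
signature = (1, 2, 2)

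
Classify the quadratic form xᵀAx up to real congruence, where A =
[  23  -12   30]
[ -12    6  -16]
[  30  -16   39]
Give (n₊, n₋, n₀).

step 0: pivot 23 → sign +
step 1: pivot -6/23 → sign −
step 2: pivot 1/3 → sign +
signature = (2, 1, 0)

Answer: (2, 1, 0)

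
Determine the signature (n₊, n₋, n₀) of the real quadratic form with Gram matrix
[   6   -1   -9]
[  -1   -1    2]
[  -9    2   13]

Answer: (1, 2, 0)

Derivation:
step 0: pivot 6 → sign +
step 1: pivot -7/6 → sign −
step 2: pivot -2/7 → sign −
signature = (1, 2, 0)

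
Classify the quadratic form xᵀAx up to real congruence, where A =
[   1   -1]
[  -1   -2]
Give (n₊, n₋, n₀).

step 0: pivot 1 → sign +
step 1: pivot -3 → sign −
signature = (1, 1, 0)

Answer: (1, 1, 0)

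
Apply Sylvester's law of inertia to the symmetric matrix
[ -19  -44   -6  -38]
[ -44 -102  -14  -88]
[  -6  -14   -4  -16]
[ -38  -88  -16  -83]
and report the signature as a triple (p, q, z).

step 0: pivot -19 → sign −
step 1: pivot -2/19 → sign −
step 2: pivot -2 → sign −
step 3: pivot 1 → sign +
signature = (1, 3, 0)

Answer: (1, 3, 0)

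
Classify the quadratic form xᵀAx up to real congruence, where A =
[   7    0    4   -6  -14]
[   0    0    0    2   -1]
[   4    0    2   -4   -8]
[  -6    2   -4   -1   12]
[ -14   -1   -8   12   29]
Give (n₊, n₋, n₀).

step 0: pivot 7 → sign +
step 1: pivot -2/7 → sign −
step 2: pivot -5 → sign −
step 3: pivot 4/5 → sign +
step 4: pivot -1/4 → sign −
signature = (2, 3, 0)

Answer: (2, 3, 0)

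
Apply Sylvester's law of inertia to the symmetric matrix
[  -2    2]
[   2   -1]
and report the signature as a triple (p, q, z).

Answer: (1, 1, 0)

Derivation:
step 0: pivot -2 → sign −
step 1: pivot 1 → sign +
signature = (1, 1, 0)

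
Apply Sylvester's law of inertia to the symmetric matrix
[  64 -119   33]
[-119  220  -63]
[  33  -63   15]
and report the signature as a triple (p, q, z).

Answer: (2, 1, 0)

Derivation:
step 0: pivot 64 → sign +
step 1: pivot -81/64 → sign −
step 2: pivot 1/9 → sign +
signature = (2, 1, 0)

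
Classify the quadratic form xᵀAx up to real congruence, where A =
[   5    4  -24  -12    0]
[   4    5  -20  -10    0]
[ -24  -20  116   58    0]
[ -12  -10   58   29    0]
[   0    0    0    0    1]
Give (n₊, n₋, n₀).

Answer: (4, 0, 1)

Derivation:
step 0: pivot 5 → sign +
step 1: pivot 9/5 → sign +
step 2: pivot 4/9 → sign +
step 3: pivot 1 → sign +
step 4: row/col 4 already zero → sign 0
signature = (4, 0, 1)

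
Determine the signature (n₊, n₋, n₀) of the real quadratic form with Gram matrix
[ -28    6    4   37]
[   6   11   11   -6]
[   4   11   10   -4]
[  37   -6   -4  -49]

step 0: pivot -28 → sign −
step 1: pivot 86/7 → sign +
step 2: pivot -75/86 → sign −
step 3: pivot -3/100 → sign −
signature = (1, 3, 0)

Answer: (1, 3, 0)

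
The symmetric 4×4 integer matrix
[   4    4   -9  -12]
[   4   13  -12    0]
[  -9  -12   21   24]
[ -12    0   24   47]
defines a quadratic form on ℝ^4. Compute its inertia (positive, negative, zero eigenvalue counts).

Answer: (2, 2, 0)

Derivation:
step 0: pivot 4 → sign +
step 1: pivot 9 → sign +
step 2: pivot -1/4 → sign −
step 3: pivot -1 → sign −
signature = (2, 2, 0)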